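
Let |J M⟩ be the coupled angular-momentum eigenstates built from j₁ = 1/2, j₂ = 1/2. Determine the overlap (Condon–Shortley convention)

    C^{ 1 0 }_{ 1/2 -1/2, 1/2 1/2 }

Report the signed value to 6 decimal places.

√[3·0!1!1!/3! · 0!1!1!0!1!1!] = √(1/2)
  +(−1)^0/∏(0,0,1,1,0,0)! = 1  (running 1)
⟨..|..⟩ = √(1/2)·(1) = +0.707107

+√(1/2) = +0.707107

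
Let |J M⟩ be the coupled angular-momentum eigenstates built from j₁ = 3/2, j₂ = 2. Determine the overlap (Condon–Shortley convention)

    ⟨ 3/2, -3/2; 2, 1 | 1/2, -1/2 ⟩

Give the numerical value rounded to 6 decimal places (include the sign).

j₁+j₂−J=3  J+j₁−j₂=0  J−j₁+j₂=1  j₁+j₂+J+1=5
(j₁±m₁, j₂±m₂, J±M) = (0,3,3,1,0,1)
P² = 18/5
sum k=3..3:
  [3] −1/6 = -1/6
S = -1/6
C² = P²·S² = 1/10 ; C = -0.316228

−√(1/10) = -0.316228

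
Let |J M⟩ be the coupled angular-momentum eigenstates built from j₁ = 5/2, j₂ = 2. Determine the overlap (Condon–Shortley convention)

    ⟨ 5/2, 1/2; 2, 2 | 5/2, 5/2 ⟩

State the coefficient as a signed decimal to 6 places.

+√(3/14) = +0.462910

√[6·2!3!2!/8! · 3!2!4!0!5!0!] = √(864/7)
  +(−1)^2/∏(2,0,0,2,3,0)! = 1/24  (running 1/24)
⟨..|..⟩ = √(864/7)·(1/24) = +0.462910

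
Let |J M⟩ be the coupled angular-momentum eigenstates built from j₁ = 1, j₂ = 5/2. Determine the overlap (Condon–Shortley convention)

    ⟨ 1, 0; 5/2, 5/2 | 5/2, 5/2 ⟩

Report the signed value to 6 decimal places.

√[6·1!1!4!/7! · 1!1!5!0!5!0!] = √(2880/7)
  +(−1)^1/∏(1,0,0,4,1,0)! = -1/24  (running -1/24)
⟨..|..⟩ = √(2880/7)·(-1/24) = -0.845154

-0.845154  (= −√(5/7))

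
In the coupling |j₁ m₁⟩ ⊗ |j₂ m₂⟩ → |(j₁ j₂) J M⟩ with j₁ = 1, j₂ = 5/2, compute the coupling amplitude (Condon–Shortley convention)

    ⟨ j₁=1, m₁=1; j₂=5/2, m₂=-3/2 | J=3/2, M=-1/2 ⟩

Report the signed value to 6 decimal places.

+√(2/5) = +0.632456

triangle: 2!*0!*3!/6! = 12/720
(j±m)!: 2!*0!*1!*4!*1!*2! = 96
prefactor² = (2J+1)*Δ*N² = 32/5
  k=0: +1/(0!*2!*0!*1!*0!*2!) = 1/4
Σ = 1/4  ⇒  CG² = 32/5*1/4² = 2/5
CG = +√(2/5) = +0.632456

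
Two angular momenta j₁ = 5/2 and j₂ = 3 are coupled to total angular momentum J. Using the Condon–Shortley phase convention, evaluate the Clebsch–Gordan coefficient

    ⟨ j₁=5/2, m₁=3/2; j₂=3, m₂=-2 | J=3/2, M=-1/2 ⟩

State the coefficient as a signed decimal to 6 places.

√[4·4!1!2!/8! · 4!1!1!5!1!2!] = √(192/7)
  +(−1)^0/∏(0,4,1,1,0,1)! = 1/24  (running 1/24)
  +(−1)^1/∏(1,3,0,0,1,2)! = -1/12  (running -1/24)
⟨..|..⟩ = √(192/7)·(-1/24) = -0.218218

−√(1/21) ≈ -0.218218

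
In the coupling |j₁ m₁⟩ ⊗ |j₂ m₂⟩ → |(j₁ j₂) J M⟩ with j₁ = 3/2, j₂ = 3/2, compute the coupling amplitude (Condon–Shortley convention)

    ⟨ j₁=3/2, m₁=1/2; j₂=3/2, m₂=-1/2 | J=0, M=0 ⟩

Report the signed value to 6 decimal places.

triangle: 3!*0!*0!/4! = 6/24
(j±m)!: 2!*1!*1!*2!*0!*0! = 4
prefactor² = (2J+1)*Δ*N² = 1
  k=1: −1/(1!*2!*0!*0!*0!*0!) = -1/2
Σ = -1/2  ⇒  CG² = 1*(-1/2)² = 1/4
CG = −√(1/4) = -0.500000

−√(1/4) = -0.500000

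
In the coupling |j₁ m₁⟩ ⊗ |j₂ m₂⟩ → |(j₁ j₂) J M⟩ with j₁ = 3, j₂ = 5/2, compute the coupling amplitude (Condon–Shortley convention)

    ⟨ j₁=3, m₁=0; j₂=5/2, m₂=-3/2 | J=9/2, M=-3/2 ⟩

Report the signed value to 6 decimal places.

j₁+j₂−J=1  J+j₁−j₂=5  J−j₁+j₂=4  j₁+j₂+J+1=11
(j₁±m₁, j₂±m₂, J±M) = (3,3,1,4,3,6)
P² = 207360/77
sum k=0..1:
  [0] +1/72 = 1/72
  [1] −1/288 = -1/288
S = 1/96
C² = P²·S² = 45/154 ; C = +0.540562

+0.540562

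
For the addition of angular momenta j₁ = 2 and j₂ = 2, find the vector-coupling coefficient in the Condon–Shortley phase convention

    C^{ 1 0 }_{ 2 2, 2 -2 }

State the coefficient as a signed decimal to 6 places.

+0.632456

√[3·3!1!1!/6! · 4!0!0!4!1!1!] = √(72/5)
  +(−1)^0/∏(0,3,0,0,1,1)! = 1/6  (running 1/6)
⟨..|..⟩ = √(72/5)·(1/6) = +0.632456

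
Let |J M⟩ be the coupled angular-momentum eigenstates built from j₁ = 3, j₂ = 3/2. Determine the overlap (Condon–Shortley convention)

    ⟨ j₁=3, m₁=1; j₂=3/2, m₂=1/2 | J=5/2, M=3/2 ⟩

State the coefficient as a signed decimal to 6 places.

-0.591608  (= −√(7/20))

√[6·2!4!1!/8! · 4!2!2!1!4!1!] = √(576/35)
  +(−1)^1/∏(1,1,1,1,3,0)! = -1/6  (running -1/6)
  +(−1)^2/∏(2,0,0,0,4,1)! = 1/48  (running -7/48)
⟨..|..⟩ = √(576/35)·(-7/48) = -0.591608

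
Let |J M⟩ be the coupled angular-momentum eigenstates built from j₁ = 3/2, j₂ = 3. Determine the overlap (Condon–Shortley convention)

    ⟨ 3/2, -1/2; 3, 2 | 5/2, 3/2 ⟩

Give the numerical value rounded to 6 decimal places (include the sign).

√[6·2!1!4!/8! · 1!2!5!1!4!1!] = √(288/7)
  +(−1)^1/∏(1,1,1,4,0,0)! = -1/24  (running -1/24)
  +(−1)^2/∏(2,0,0,3,1,1)! = 1/12  (running 1/24)
⟨..|..⟩ = √(288/7)·(1/24) = +0.267261

+√(1/14) = +0.267261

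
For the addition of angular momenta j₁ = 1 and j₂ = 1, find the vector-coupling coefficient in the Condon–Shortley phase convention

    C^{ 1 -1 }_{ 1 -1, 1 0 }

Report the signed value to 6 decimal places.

√[3·1!1!1!/4! · 0!2!1!1!0!2!] = √(1/2)
  +(−1)^1/∏(1,0,1,0,0,1)! = -1  (running -1)
⟨..|..⟩ = √(1/2)·(-1) = -0.707107

-0.707107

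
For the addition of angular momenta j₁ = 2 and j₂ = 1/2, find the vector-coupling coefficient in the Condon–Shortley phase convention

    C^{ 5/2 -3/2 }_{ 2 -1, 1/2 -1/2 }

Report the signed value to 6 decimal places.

j₁+j₂−J=0  J+j₁−j₂=4  J−j₁+j₂=1  j₁+j₂+J+1=6
(j₁±m₁, j₂±m₂, J±M) = (1,3,0,1,1,4)
P² = 144/5
sum k=0..0:
  [0] +1/6 = 1/6
S = 1/6
C² = P²·S² = 4/5 ; C = +0.894427

+0.894427  (= +√(4/5))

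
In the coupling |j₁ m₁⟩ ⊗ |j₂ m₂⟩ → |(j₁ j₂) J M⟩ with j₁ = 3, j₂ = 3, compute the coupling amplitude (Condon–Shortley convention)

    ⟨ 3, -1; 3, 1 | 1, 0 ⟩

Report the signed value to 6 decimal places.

−√(1/28) = -0.188982

√[3·5!1!1!/8! · 2!4!4!2!1!1!] = √(144/7)
  +(−1)^3/∏(3,2,1,1,0,0)! = -1/12  (running -1/12)
  +(−1)^4/∏(4,1,0,0,1,1)! = 1/24  (running -1/24)
⟨..|..⟩ = √(144/7)·(-1/24) = -0.188982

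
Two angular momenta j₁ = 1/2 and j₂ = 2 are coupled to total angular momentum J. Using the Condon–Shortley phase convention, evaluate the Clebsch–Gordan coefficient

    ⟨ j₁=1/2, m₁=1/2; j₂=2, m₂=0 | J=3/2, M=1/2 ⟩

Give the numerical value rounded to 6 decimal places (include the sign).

j₁+j₂−J=1  J+j₁−j₂=0  J−j₁+j₂=3  j₁+j₂+J+1=5
(j₁±m₁, j₂±m₂, J±M) = (1,0,2,2,2,1)
P² = 8/5
sum k=0..0:
  [0] +1/2 = 1/2
S = 1/2
C² = P²·S² = 2/5 ; C = +0.632456

+√(2/5) ≈ +0.632456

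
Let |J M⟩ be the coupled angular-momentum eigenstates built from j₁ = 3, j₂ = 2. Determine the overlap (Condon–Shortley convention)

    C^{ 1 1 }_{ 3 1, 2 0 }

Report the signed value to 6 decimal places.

triangle: 4!*2!*0!/7! = 48/5040
(j±m)!: 4!*2!*2!*2!*2!*0! = 384
prefactor² = (2J+1)*Δ*N² = 384/35
  k=2: +1/(2!*2!*0!*0!*2!*0!) = 1/8
Σ = 1/8  ⇒  CG² = 384/35*1/8² = 6/35
CG = +√(6/35) = +0.414039

+0.414039  (= +√(6/35))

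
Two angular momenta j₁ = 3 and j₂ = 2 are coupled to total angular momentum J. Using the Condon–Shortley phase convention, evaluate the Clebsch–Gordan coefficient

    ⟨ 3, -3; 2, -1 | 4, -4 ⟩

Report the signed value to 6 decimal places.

−√(3/5) ≈ -0.774597

triangle: 1!×5!×3!/10! = 720/3628800
(j±m)!: 0!×6!×1!×3!×0!×8! = 174182400
prefactor² = (2J+1)×Δ×N² = 311040
  k=1: −1/(1!×0!×5!×0!×0!×3!) = -1/720
Σ = -1/720  ⇒  CG² = 311040×(-1/720)² = 3/5
CG = −√(3/5) = -0.774597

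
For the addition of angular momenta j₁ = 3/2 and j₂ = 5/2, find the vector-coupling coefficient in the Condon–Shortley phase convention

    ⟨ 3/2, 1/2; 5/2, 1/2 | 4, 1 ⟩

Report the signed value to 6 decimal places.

triangle: 0!*3!*5!/9! = 720/362880
(j±m)!: 2!*1!*3!*2!*5!*3! = 17280
prefactor² = (2J+1)*Δ*N² = 2160/7
  k=0: +1/(0!*0!*1!*3!*2!*2!) = 1/24
Σ = 1/24  ⇒  CG² = 2160/7*1/24² = 15/28
CG = +√(15/28) = +0.731925

+√(15/28) = +0.731925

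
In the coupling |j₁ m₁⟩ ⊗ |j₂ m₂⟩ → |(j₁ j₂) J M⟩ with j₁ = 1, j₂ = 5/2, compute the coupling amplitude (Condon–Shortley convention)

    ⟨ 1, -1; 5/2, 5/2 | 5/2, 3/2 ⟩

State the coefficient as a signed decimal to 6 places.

√[6·1!1!4!/7! · 0!2!5!0!4!1!] = √(1152/7)
  +(−1)^1/∏(1,0,1,4,0,0)! = -1/24  (running -1/24)
⟨..|..⟩ = √(1152/7)·(-1/24) = -0.534522

−√(2/7) ≈ -0.534522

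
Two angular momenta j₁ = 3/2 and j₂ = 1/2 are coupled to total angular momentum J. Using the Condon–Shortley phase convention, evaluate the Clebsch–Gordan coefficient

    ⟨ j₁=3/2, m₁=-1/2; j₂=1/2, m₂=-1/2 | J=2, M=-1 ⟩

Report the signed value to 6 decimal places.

+√(3/4) ≈ +0.866025

j₁+j₂−J=0  J+j₁−j₂=3  J−j₁+j₂=1  j₁+j₂+J+1=5
(j₁±m₁, j₂±m₂, J±M) = (1,2,0,1,1,3)
P² = 3
sum k=0..0:
  [0] +1/2 = 1/2
S = 1/2
C² = P²·S² = 3/4 ; C = +0.866025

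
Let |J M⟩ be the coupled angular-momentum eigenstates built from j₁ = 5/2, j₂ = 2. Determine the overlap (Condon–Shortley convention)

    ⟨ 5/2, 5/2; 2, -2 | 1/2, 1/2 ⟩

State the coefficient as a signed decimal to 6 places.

+√(1/3) = +0.577350

j₁+j₂−J=4  J+j₁−j₂=1  J−j₁+j₂=0  j₁+j₂+J+1=6
(j₁±m₁, j₂±m₂, J±M) = (5,0,0,4,1,0)
P² = 192
sum k=0..0:
  [0] +1/24 = 1/24
S = 1/24
C² = P²·S² = 1/3 ; C = +0.577350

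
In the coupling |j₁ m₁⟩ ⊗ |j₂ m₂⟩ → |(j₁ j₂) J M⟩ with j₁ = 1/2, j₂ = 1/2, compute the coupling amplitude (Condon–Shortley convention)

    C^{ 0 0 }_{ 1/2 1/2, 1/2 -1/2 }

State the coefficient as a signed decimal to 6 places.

+0.707107

√[1·1!0!0!/2! · 1!0!0!1!0!0!] = √(1/2)
  +(−1)^0/∏(0,1,0,0,0,0)! = 1  (running 1)
⟨..|..⟩ = √(1/2)·(1) = +0.707107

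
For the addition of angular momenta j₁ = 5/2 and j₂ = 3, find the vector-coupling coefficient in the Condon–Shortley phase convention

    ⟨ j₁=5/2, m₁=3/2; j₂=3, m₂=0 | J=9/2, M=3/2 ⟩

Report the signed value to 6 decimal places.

j₁+j₂−J=1  J+j₁−j₂=4  J−j₁+j₂=5  j₁+j₂+J+1=11
(j₁±m₁, j₂±m₂, J±M) = (4,1,3,3,6,3)
P² = 207360/77
sum k=0..1:
  [0] +1/72 = 1/72
  [1] −1/288 = -1/288
S = 1/96
C² = P²·S² = 45/154 ; C = +0.540562

+√(45/154) = +0.540562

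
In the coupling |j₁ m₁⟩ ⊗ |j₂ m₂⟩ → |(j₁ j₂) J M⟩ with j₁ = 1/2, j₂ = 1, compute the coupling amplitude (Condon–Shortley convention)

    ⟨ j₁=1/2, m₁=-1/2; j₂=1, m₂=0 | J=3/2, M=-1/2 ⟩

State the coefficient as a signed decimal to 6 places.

+√(2/3) = +0.816497

j₁+j₂−J=0  J+j₁−j₂=1  J−j₁+j₂=2  j₁+j₂+J+1=4
(j₁±m₁, j₂±m₂, J±M) = (0,1,1,1,1,2)
P² = 2/3
sum k=0..0:
  [0] +1/1 = 1
S = 1
C² = P²·S² = 2/3 ; C = +0.816497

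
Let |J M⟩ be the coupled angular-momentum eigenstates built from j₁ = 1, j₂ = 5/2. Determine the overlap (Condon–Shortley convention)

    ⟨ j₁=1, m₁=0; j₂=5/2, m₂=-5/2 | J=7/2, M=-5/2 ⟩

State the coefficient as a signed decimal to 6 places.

j₁+j₂−J=0  J+j₁−j₂=2  J−j₁+j₂=5  j₁+j₂+J+1=8
(j₁±m₁, j₂±m₂, J±M) = (1,1,0,5,1,6)
P² = 28800/7
sum k=0..0:
  [0] +1/120 = 1/120
S = 1/120
C² = P²·S² = 2/7 ; C = +0.534522

+0.534522  (= +√(2/7))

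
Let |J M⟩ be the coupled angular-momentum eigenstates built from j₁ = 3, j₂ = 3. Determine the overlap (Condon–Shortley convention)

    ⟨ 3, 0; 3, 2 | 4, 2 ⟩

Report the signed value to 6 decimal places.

+0.139573  (= +√(3/154))

j₁+j₂−J=2  J+j₁−j₂=4  J−j₁+j₂=4  j₁+j₂+J+1=11
(j₁±m₁, j₂±m₂, J±M) = (3,3,5,1,6,2)
P² = 124416/77
sum k=1..2:
  [1] −1/96 = -1/96
  [2] +1/72 = 1/72
S = 1/288
C² = P²·S² = 3/154 ; C = +0.139573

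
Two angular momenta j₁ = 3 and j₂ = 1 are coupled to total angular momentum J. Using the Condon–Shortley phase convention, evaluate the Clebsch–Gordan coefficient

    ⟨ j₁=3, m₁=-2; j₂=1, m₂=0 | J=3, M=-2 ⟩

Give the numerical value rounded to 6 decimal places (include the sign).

−√(1/3) ≈ -0.577350

triangle: 1!*5!*1!/8! = 120/40320
(j±m)!: 1!*5!*1!*1!*1!*5! = 14400
prefactor² = (2J+1)*Δ*N² = 300
  k=0: +1/(0!*1!*5!*1!*0!*0!) = 1/120
  k=1: −1/(1!*0!*4!*0!*1!*1!) = -1/24
Σ = -1/30  ⇒  CG² = 300*(-1/30)² = 1/3
CG = −√(1/3) = -0.577350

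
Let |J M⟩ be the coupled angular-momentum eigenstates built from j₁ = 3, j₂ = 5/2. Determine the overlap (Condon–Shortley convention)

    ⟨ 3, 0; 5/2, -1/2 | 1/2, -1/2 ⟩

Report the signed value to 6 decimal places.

triangle: 5!×1!×0!/7! = 120/5040
(j±m)!: 3!×3!×2!×3!×0!×1! = 432
prefactor² = (2J+1)×Δ×N² = 144/7
  k=2: +1/(2!×3!×1!×0!×0!×0!) = 1/12
Σ = 1/12  ⇒  CG² = 144/7×1/12² = 1/7
CG = +√(1/7) = +0.377964

+√(1/7) ≈ +0.377964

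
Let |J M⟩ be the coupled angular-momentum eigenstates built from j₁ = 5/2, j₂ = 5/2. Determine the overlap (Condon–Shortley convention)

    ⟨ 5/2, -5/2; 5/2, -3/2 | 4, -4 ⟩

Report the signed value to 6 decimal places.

-0.707107  (= −√(1/2))

j₁+j₂−J=1  J+j₁−j₂=4  J−j₁+j₂=4  j₁+j₂+J+1=10
(j₁±m₁, j₂±m₂, J±M) = (0,5,1,4,0,8)
P² = 165888
sum k=1..1:
  [1] −1/576 = -1/576
S = -1/576
C² = P²·S² = 1/2 ; C = -0.707107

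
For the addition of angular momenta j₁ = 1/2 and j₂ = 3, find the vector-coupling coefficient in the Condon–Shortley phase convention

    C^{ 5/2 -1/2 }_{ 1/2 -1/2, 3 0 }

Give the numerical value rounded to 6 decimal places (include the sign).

triangle: 1!×0!×5!/7! = 120/5040
(j±m)!: 0!×1!×3!×3!×2!×3! = 432
prefactor² = (2J+1)×Δ×N² = 432/7
  k=1: −1/(1!×0!×0!×2!×0!×3!) = -1/12
Σ = -1/12  ⇒  CG² = 432/7×(-1/12)² = 3/7
CG = −√(3/7) = -0.654654

−√(3/7) = -0.654654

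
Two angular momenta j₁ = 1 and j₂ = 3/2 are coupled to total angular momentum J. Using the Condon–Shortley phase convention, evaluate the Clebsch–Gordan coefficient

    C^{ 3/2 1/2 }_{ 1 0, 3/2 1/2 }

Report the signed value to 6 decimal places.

-0.258199  (= −√(1/15))

√[4·1!1!2!/5! · 1!1!2!1!2!1!] = √(4/15)
  +(−1)^0/∏(0,1,1,2,0,0)! = 1/2  (running 1/2)
  +(−1)^1/∏(1,0,0,1,1,1)! = -1  (running -1/2)
⟨..|..⟩ = √(4/15)·(-1/2) = -0.258199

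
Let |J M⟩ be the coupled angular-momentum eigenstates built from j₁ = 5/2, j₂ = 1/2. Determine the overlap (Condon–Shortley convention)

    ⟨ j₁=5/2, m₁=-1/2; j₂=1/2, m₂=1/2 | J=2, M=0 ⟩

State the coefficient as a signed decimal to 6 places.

triangle: 1!·4!·0!/6! = 24/720
(j±m)!: 2!·3!·1!·0!·2!·2! = 48
prefactor² = (2J+1)·Δ·N² = 8
  k=1: −1/(1!·0!·2!·0!·2!·0!) = -1/4
Σ = -1/4  ⇒  CG² = 8·(-1/4)² = 1/2
CG = −√(1/2) = -0.707107

−√(1/2) = -0.707107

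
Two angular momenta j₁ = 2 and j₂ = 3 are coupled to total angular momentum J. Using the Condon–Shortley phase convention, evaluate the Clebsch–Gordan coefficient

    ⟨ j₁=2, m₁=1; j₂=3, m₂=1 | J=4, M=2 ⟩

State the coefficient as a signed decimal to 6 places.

j₁+j₂−J=1  J+j₁−j₂=3  J−j₁+j₂=5  j₁+j₂+J+1=10
(j₁±m₁, j₂±m₂, J±M) = (3,1,4,2,6,2)
P² = 5184/7
sum k=0..1:
  [0] +1/48 = 1/48
  [1] −1/72 = -1/72
S = 1/144
C² = P²·S² = 1/28 ; C = +0.188982

+√(1/28) ≈ +0.188982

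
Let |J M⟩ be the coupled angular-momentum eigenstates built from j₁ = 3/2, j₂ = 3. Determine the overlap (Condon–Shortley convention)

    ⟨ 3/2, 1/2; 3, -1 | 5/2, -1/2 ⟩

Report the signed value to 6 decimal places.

-0.119523  (= −√(1/70))

√[6·2!1!4!/8! · 2!1!2!4!2!3!] = √(288/35)
  +(−1)^0/∏(0,2,1,2,0,2)! = 1/8  (running 1/8)
  +(−1)^1/∏(1,1,0,1,1,3)! = -1/6  (running -1/24)
⟨..|..⟩ = √(288/35)·(-1/24) = -0.119523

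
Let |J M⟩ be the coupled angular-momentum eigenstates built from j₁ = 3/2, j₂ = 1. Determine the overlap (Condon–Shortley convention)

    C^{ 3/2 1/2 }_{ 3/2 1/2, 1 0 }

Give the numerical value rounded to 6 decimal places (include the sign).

+√(1/15) ≈ +0.258199

triangle: 1!×2!×1!/5! = 2/120
(j±m)!: 2!×1!×1!×1!×2!×1! = 4
prefactor² = (2J+1)×Δ×N² = 4/15
  k=0: +1/(0!×1!×1!×1!×1!×0!) = 1
  k=1: −1/(1!×0!×0!×0!×2!×1!) = -1/2
Σ = 1/2  ⇒  CG² = 4/15×1/2² = 1/15
CG = +√(1/15) = +0.258199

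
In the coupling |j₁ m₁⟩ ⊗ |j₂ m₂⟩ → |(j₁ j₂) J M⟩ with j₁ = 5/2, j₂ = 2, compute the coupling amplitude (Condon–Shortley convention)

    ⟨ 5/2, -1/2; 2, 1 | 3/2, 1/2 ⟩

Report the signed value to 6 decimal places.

√[4·3!2!1!/7! · 2!3!3!1!2!1!] = √(48/35)
  +(−1)^2/∏(2,1,1,1,1,0)! = 1/2  (running 1/2)
  +(−1)^3/∏(3,0,0,0,2,1)! = -1/12  (running 5/12)
⟨..|..⟩ = √(48/35)·(5/12) = +0.487950

+0.487950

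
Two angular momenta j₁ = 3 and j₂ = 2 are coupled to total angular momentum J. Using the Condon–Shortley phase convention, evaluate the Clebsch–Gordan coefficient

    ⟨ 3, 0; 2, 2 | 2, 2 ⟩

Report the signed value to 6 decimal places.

-0.267261

√[5·3!3!1!/8! · 3!3!4!0!4!0!] = √(648/7)
  +(−1)^3/∏(3,0,0,1,3,0)! = -1/36  (running -1/36)
⟨..|..⟩ = √(648/7)·(-1/36) = -0.267261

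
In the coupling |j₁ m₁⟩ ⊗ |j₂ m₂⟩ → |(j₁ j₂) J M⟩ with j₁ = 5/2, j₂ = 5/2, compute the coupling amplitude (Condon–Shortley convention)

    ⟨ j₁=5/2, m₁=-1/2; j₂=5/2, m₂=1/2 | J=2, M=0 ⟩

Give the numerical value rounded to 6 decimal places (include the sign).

j₁+j₂−J=3  J+j₁−j₂=2  J−j₁+j₂=2  j₁+j₂+J+1=8
(j₁±m₁, j₂±m₂, J±M) = (2,3,3,2,2,2)
P² = 12/7
sum k=1..3:
  [1] −1/8 = -1/8
  [2] +1/2 = 1/2
  [3] −1/24 = -1/24
S = 1/3
C² = P²·S² = 4/21 ; C = +0.436436

+0.436436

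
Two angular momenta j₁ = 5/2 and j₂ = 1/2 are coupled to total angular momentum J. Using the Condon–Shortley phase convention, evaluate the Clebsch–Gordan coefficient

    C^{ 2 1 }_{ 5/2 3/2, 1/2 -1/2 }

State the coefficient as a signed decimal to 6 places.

+√(2/3) = +0.816497

j₁+j₂−J=1  J+j₁−j₂=4  J−j₁+j₂=0  j₁+j₂+J+1=6
(j₁±m₁, j₂±m₂, J±M) = (4,1,0,1,3,1)
P² = 24
sum k=0..0:
  [0] +1/6 = 1/6
S = 1/6
C² = P²·S² = 2/3 ; C = +0.816497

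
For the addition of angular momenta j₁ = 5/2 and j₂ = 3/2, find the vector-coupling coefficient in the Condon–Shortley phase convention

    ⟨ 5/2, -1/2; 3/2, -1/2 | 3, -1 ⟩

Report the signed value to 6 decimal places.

+0.129099

j₁+j₂−J=1  J+j₁−j₂=4  J−j₁+j₂=2  j₁+j₂+J+1=8
(j₁±m₁, j₂±m₂, J±M) = (2,3,1,2,2,4)
P² = 48/5
sum k=0..1:
  [0] +1/6 = 1/6
  [1] −1/8 = -1/8
S = 1/24
C² = P²·S² = 1/60 ; C = +0.129099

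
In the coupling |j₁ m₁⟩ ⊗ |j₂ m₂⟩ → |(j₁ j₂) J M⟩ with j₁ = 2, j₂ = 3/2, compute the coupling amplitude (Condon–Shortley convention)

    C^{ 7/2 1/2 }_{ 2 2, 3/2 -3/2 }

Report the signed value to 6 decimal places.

j₁+j₂−J=0  J+j₁−j₂=4  J−j₁+j₂=3  j₁+j₂+J+1=8
(j₁±m₁, j₂±m₂, J±M) = (4,0,0,3,4,3)
P² = 20736/35
sum k=0..0:
  [0] +1/144 = 1/144
S = 1/144
C² = P²·S² = 1/35 ; C = +0.169031

+√(1/35) ≈ +0.169031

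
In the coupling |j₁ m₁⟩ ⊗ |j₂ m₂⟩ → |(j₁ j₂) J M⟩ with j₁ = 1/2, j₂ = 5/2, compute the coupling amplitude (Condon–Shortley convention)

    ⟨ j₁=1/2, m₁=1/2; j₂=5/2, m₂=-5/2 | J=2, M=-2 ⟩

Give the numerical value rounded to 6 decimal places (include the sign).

+0.912871  (= +√(5/6))

j₁+j₂−J=1  J+j₁−j₂=0  J−j₁+j₂=4  j₁+j₂+J+1=6
(j₁±m₁, j₂±m₂, J±M) = (1,0,0,5,0,4)
P² = 480
sum k=0..0:
  [0] +1/24 = 1/24
S = 1/24
C² = P²·S² = 5/6 ; C = +0.912871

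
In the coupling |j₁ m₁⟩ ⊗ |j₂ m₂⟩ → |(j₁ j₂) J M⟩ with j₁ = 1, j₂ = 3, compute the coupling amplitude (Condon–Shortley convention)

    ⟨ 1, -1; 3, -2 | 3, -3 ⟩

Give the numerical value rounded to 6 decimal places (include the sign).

√[7·1!1!5!/8! · 0!2!1!5!0!6!] = √(3600)
  +(−1)^1/∏(1,0,1,0,0,5)! = -1/120  (running -1/120)
⟨..|..⟩ = √(3600)·(-1/120) = -0.500000

-0.500000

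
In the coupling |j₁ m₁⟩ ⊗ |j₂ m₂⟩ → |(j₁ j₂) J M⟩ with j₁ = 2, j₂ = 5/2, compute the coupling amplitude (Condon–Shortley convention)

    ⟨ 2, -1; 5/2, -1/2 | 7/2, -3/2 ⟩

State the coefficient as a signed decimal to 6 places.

triangle: 1!·3!·4!/9! = 144/362880
(j±m)!: 1!·3!·2!·3!·2!·5! = 17280
prefactor² = (2J+1)·Δ·N² = 384/7
  k=0: +1/(0!·1!·3!·2!·0!·2!) = 1/24
  k=1: −1/(1!·0!·2!·1!·1!·3!) = -1/12
Σ = -1/24  ⇒  CG² = 384/7·(-1/24)² = 2/21
CG = −√(2/21) = -0.308607

−√(2/21) = -0.308607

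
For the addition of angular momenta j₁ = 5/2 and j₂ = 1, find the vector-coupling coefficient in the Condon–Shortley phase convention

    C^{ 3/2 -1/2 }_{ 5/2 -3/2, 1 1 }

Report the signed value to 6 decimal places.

triangle: 2!*3!*0!/6! = 12/720
(j±m)!: 1!*4!*2!*0!*1!*2! = 96
prefactor² = (2J+1)*Δ*N² = 32/5
  k=2: +1/(2!*0!*2!*0!*1!*0!) = 1/4
Σ = 1/4  ⇒  CG² = 32/5*1/4² = 2/5
CG = +√(2/5) = +0.632456

+√(2/5) = +0.632456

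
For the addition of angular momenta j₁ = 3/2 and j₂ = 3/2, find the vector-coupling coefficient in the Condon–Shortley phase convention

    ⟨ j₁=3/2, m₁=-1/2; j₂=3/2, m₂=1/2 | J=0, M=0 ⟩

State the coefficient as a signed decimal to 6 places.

triangle: 3!*0!*0!/4! = 6/24
(j±m)!: 1!*2!*2!*1!*0!*0! = 4
prefactor² = (2J+1)*Δ*N² = 1
  k=2: +1/(2!*1!*0!*0!*0!*0!) = 1/2
Σ = 1/2  ⇒  CG² = 1*1/2² = 1/4
CG = +√(1/4) = +0.500000

+√(1/4) ≈ +0.500000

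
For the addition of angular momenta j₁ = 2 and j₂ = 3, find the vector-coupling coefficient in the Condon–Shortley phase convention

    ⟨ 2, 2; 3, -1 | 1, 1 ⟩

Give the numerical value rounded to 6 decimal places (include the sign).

+√(1/35) ≈ +0.169031

triangle: 4!·0!·2!/7! = 48/5040
(j±m)!: 4!·0!·2!·4!·2!·0! = 2304
prefactor² = (2J+1)·Δ·N² = 2304/35
  k=0: +1/(0!·4!·0!·2!·0!·0!) = 1/48
Σ = 1/48  ⇒  CG² = 2304/35·1/48² = 1/35
CG = +√(1/35) = +0.169031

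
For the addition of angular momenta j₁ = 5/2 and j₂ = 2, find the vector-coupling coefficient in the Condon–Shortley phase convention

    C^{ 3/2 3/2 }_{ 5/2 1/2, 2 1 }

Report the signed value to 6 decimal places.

+0.507093

triangle: 3!×2!×1!/7! = 12/5040
(j±m)!: 3!×2!×3!×1!×3!×0! = 432
prefactor² = (2J+1)×Δ×N² = 144/35
  k=2: +1/(2!×1!×0!×1!×2!×0!) = 1/4
Σ = 1/4  ⇒  CG² = 144/35×1/4² = 9/35
CG = +√(9/35) = +0.507093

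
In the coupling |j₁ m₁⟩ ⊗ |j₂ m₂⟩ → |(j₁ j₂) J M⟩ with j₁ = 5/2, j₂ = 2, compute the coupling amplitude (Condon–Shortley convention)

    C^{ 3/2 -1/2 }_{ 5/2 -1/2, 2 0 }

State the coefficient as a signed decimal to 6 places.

triangle: 3!·2!·1!/7! = 12/5040
(j±m)!: 2!·3!·2!·2!·1!·2! = 96
prefactor² = (2J+1)·Δ·N² = 32/35
  k=1: −1/(1!·2!·2!·1!·0!·0!) = -1/4
  k=2: +1/(2!·1!·1!·0!·1!·1!) = 1/2
Σ = 1/4  ⇒  CG² = 32/35·1/4² = 2/35
CG = +√(2/35) = +0.239046

+√(2/35) ≈ +0.239046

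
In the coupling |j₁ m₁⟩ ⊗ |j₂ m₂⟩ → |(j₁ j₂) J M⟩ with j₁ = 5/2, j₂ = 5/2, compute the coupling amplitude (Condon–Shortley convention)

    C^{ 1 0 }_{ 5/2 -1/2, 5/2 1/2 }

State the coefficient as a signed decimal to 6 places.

+0.119523  (= +√(1/70))

triangle: 4!*1!*1!/7! = 24/5040
(j±m)!: 2!*3!*3!*2!*1!*1! = 144
prefactor² = (2J+1)*Δ*N² = 72/35
  k=2: +1/(2!*2!*1!*1!*0!*0!) = 1/4
  k=3: −1/(3!*1!*0!*0!*1!*1!) = -1/6
Σ = 1/12  ⇒  CG² = 72/35*1/12² = 1/70
CG = +√(1/70) = +0.119523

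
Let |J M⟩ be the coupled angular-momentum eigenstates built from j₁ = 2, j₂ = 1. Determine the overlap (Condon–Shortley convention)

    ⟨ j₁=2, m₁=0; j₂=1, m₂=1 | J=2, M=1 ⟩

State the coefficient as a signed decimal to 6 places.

triangle: 1!*3!*1!/6! = 6/720
(j±m)!: 2!*2!*2!*0!*3!*1! = 48
prefactor² = (2J+1)*Δ*N² = 2
  k=1: −1/(1!*0!*1!*1!*2!*0!) = -1/2
Σ = -1/2  ⇒  CG² = 2*(-1/2)² = 1/2
CG = −√(1/2) = -0.707107

-0.707107  (= −√(1/2))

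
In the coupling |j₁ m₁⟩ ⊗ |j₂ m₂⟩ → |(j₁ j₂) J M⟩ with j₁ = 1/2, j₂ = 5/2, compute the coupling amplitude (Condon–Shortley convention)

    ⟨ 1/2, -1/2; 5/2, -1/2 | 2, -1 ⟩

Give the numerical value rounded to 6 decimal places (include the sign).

−√(1/3) = -0.577350

triangle: 1!·0!·4!/6! = 24/720
(j±m)!: 0!·1!·2!·3!·1!·3! = 72
prefactor² = (2J+1)·Δ·N² = 12
  k=1: −1/(1!·0!·0!·1!·0!·3!) = -1/6
Σ = -1/6  ⇒  CG² = 12·(-1/6)² = 1/3
CG = −√(1/3) = -0.577350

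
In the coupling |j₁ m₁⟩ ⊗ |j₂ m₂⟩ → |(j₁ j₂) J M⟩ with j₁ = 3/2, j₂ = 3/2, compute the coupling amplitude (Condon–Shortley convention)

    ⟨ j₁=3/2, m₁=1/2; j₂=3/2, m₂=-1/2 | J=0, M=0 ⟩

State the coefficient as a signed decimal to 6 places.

-0.500000  (= −√(1/4))

triangle: 3!·0!·0!/4! = 6/24
(j±m)!: 2!·1!·1!·2!·0!·0! = 4
prefactor² = (2J+1)·Δ·N² = 1
  k=1: −1/(1!·2!·0!·0!·0!·0!) = -1/2
Σ = -1/2  ⇒  CG² = 1·(-1/2)² = 1/4
CG = −√(1/4) = -0.500000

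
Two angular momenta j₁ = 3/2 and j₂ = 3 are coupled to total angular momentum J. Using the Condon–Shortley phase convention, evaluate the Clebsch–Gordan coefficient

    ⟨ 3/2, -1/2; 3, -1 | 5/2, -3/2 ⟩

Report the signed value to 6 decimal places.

−√(7/20) ≈ -0.591608

triangle: 2!*1!*4!/8! = 48/40320
(j±m)!: 1!*2!*2!*4!*1!*4! = 2304
prefactor² = (2J+1)*Δ*N² = 576/35
  k=1: −1/(1!*1!*1!*1!*0!*3!) = -1/6
  k=2: +1/(2!*0!*0!*0!*1!*4!) = 1/48
Σ = -7/48  ⇒  CG² = 576/35*(-7/48)² = 7/20
CG = −√(7/20) = -0.591608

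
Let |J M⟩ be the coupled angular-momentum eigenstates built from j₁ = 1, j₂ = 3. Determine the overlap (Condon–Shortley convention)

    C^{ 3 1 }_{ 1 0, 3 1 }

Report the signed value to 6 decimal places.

triangle: 1!*1!*5!/8! = 120/40320
(j±m)!: 1!*1!*4!*2!*4!*2! = 2304
prefactor² = (2J+1)*Δ*N² = 48
  k=0: +1/(0!*1!*1!*4!*0!*1!) = 1/24
  k=1: −1/(1!*0!*0!*3!*1!*2!) = -1/12
Σ = -1/24  ⇒  CG² = 48*(-1/24)² = 1/12
CG = −√(1/12) = -0.288675

−√(1/12) ≈ -0.288675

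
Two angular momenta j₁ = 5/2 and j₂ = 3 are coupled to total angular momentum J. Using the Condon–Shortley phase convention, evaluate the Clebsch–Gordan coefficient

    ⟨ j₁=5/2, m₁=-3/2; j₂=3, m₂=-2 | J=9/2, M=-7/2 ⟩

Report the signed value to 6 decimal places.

+0.100504  (= +√(1/99))

triangle: 1!*4!*5!/11! = 2880/39916800
(j±m)!: 1!*4!*1!*5!*1!*8! = 116121600
prefactor² = (2J+1)*Δ*N² = 921600/11
  k=0: +1/(0!*1!*4!*1!*0!*4!) = 1/576
  k=1: −1/(1!*0!*3!*0!*1!*5!) = -1/720
Σ = 1/2880  ⇒  CG² = 921600/11*1/2880² = 1/99
CG = +√(1/99) = +0.100504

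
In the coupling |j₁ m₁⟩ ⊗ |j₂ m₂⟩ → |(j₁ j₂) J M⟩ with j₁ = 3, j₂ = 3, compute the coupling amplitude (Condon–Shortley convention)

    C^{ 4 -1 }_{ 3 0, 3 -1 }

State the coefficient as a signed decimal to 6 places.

√[9·2!4!4!/11! · 3!3!2!4!3!5!] = √(124416/385)
  +(−1)^0/∏(0,2,3,2,1,2)! = 1/48  (running 1/48)
  +(−1)^1/∏(1,1,2,1,2,3)! = -1/24  (running -1/48)
  +(−1)^2/∏(2,0,1,0,3,4)! = 1/288  (running -5/288)
⟨..|..⟩ = √(124416/385)·(-5/288) = -0.312094

−√(15/154) = -0.312094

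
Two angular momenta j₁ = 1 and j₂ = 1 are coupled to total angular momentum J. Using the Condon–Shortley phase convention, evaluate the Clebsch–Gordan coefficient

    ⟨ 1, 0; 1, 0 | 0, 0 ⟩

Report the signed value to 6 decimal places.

j₁+j₂−J=2  J+j₁−j₂=0  J−j₁+j₂=0  j₁+j₂+J+1=3
(j₁±m₁, j₂±m₂, J±M) = (1,1,1,1,0,0)
P² = 1/3
sum k=1..1:
  [1] −1/1 = -1
S = -1
C² = P²·S² = 1/3 ; C = -0.577350

−√(1/3) ≈ -0.577350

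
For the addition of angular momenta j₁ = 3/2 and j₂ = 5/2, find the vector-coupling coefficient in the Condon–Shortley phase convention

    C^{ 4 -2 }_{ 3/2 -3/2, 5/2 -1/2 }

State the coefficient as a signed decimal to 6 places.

√[9·0!3!5!/9! · 0!3!2!3!2!6!] = √(12960/7)
  +(−1)^0/∏(0,0,3,2,0,3)! = 1/72  (running 1/72)
⟨..|..⟩ = √(12960/7)·(1/72) = +0.597614

+0.597614  (= +√(5/14))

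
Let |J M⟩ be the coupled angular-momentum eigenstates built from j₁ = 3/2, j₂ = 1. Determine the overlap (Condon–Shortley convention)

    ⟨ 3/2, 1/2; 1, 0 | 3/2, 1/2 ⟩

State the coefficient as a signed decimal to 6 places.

+√(1/15) ≈ +0.258199

j₁+j₂−J=1  J+j₁−j₂=2  J−j₁+j₂=1  j₁+j₂+J+1=5
(j₁±m₁, j₂±m₂, J±M) = (2,1,1,1,2,1)
P² = 4/15
sum k=0..1:
  [0] +1/1 = 1
  [1] −1/2 = -1/2
S = 1/2
C² = P²·S² = 1/15 ; C = +0.258199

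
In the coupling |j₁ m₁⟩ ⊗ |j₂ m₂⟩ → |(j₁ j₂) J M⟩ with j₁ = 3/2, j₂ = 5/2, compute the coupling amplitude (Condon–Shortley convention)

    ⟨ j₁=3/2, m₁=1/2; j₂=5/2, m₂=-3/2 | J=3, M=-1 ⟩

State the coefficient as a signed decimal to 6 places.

+√(49/120) = +0.639010

√[7·1!2!4!/8! · 2!1!1!4!2!4!] = √(96/5)
  +(−1)^0/∏(0,1,1,1,1,3)! = 1/6  (running 1/6)
  +(−1)^1/∏(1,0,0,0,2,4)! = -1/48  (running 7/48)
⟨..|..⟩ = √(96/5)·(7/48) = +0.639010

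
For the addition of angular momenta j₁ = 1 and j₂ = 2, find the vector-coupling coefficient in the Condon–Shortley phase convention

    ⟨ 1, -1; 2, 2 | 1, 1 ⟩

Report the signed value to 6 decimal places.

+0.774597

j₁+j₂−J=2  J+j₁−j₂=0  J−j₁+j₂=2  j₁+j₂+J+1=5
(j₁±m₁, j₂±m₂, J±M) = (0,2,4,0,2,0)
P² = 48/5
sum k=2..2:
  [2] +1/4 = 1/4
S = 1/4
C² = P²·S² = 3/5 ; C = +0.774597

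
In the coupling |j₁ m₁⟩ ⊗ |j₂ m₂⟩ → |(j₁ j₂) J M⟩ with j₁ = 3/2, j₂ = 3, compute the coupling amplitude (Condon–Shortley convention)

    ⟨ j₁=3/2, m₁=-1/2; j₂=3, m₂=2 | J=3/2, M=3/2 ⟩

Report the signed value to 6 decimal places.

+√(2/7) = +0.534522

j₁+j₂−J=3  J+j₁−j₂=0  J−j₁+j₂=3  j₁+j₂+J+1=7
(j₁±m₁, j₂±m₂, J±M) = (1,2,5,1,3,0)
P² = 288/7
sum k=2..2:
  [2] +1/12 = 1/12
S = 1/12
C² = P²·S² = 2/7 ; C = +0.534522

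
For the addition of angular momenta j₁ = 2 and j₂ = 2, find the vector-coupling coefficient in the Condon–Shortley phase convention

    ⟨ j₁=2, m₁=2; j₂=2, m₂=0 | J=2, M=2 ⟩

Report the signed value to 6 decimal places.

√[5·2!2!2!/7! · 4!0!2!2!4!0!] = √(128/7)
  +(−1)^0/∏(0,2,0,2,2,0)! = 1/8  (running 1/8)
⟨..|..⟩ = √(128/7)·(1/8) = +0.534522

+√(2/7) ≈ +0.534522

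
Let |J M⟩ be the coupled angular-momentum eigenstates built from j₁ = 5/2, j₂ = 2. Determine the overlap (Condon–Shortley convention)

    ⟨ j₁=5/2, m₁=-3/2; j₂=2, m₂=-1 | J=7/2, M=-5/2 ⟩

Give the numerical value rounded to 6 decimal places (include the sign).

j₁+j₂−J=1  J+j₁−j₂=4  J−j₁+j₂=3  j₁+j₂+J+1=9
(j₁±m₁, j₂±m₂, J±M) = (1,4,1,3,1,6)
P² = 2304/7
sum k=0..1:
  [0] +1/48 = 1/48
  [1] −1/36 = -1/36
S = -1/144
C² = P²·S² = 1/63 ; C = -0.125988

−√(1/63) ≈ -0.125988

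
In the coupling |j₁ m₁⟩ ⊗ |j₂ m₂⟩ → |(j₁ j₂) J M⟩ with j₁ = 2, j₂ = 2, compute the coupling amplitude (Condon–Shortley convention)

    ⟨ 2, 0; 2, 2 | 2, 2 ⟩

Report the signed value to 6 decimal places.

triangle: 2!×2!×2!/7! = 8/5040
(j±m)!: 2!×2!×4!×0!×4!×0! = 2304
prefactor² = (2J+1)×Δ×N² = 128/7
  k=2: +1/(2!×0!×0!×2!×2!×0!) = 1/8
Σ = 1/8  ⇒  CG² = 128/7×1/8² = 2/7
CG = +√(2/7) = +0.534522

+√(2/7) = +0.534522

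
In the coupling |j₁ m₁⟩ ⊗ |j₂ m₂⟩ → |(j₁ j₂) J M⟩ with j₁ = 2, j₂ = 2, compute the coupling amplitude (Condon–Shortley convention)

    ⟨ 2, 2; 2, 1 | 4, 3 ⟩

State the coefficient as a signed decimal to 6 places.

triangle: 0!*4!*4!/9! = 576/362880
(j±m)!: 4!*0!*3!*1!*7!*1! = 725760
prefactor² = (2J+1)*Δ*N² = 10368
  k=0: +1/(0!*0!*0!*3!*4!*1!) = 1/144
Σ = 1/144  ⇒  CG² = 10368*1/144² = 1/2
CG = +√(1/2) = +0.707107

+√(1/2) = +0.707107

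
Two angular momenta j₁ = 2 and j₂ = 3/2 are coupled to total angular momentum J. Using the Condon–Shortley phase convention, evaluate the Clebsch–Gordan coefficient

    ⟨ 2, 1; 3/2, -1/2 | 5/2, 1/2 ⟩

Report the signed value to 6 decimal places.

+√(5/14) = +0.597614

j₁+j₂−J=1  J+j₁−j₂=3  J−j₁+j₂=2  j₁+j₂+J+1=7
(j₁±m₁, j₂±m₂, J±M) = (3,1,1,2,3,2)
P² = 72/35
sum k=0..1:
  [0] +1/2 = 1/2
  [1] −1/12 = -1/12
S = 5/12
C² = P²·S² = 5/14 ; C = +0.597614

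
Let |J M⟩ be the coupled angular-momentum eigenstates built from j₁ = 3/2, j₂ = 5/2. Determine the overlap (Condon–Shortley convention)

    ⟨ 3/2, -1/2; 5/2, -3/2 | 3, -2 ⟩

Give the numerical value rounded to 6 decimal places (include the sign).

triangle: 1!·2!·4!/8! = 48/40320
(j±m)!: 1!·2!·1!·4!·1!·5! = 5760
prefactor² = (2J+1)·Δ·N² = 48
  k=0: +1/(0!·1!·2!·1!·0!·3!) = 1/12
  k=1: −1/(1!·0!·1!·0!·1!·4!) = -1/24
Σ = 1/24  ⇒  CG² = 48·1/24² = 1/12
CG = +√(1/12) = +0.288675

+√(1/12) ≈ +0.288675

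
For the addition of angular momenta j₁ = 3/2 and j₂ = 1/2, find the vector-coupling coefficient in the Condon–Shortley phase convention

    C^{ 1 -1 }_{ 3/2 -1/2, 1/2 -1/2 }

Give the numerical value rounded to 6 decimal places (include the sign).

triangle: 1!*2!*0!/4! = 2/24
(j±m)!: 1!*2!*0!*1!*0!*2! = 4
prefactor² = (2J+1)*Δ*N² = 1
  k=0: +1/(0!*1!*2!*0!*0!*0!) = 1/2
Σ = 1/2  ⇒  CG² = 1*1/2² = 1/4
CG = +√(1/4) = +0.500000

+√(1/4) ≈ +0.500000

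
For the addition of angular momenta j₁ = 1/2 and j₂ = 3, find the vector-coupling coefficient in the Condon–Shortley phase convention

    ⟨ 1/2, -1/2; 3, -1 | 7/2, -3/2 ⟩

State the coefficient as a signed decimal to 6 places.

+0.845154  (= +√(5/7))

triangle: 0!*1!*6!/8! = 720/40320
(j±m)!: 0!*1!*2!*4!*2!*5! = 11520
prefactor² = (2J+1)*Δ*N² = 11520/7
  k=0: +1/(0!*0!*1!*2!*0!*4!) = 1/48
Σ = 1/48  ⇒  CG² = 11520/7*1/48² = 5/7
CG = +√(5/7) = +0.845154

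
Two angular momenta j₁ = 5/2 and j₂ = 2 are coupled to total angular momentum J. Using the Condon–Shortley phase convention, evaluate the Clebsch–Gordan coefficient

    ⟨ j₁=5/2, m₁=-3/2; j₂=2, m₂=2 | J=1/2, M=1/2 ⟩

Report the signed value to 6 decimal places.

triangle: 4!×1!×0!/6! = 24/720
(j±m)!: 1!×4!×4!×0!×1!×0! = 576
prefactor² = (2J+1)×Δ×N² = 192/5
  k=4: +1/(4!×0!×0!×0!×1!×0!) = 1/24
Σ = 1/24  ⇒  CG² = 192/5×1/24² = 1/15
CG = +√(1/15) = +0.258199

+√(1/15) = +0.258199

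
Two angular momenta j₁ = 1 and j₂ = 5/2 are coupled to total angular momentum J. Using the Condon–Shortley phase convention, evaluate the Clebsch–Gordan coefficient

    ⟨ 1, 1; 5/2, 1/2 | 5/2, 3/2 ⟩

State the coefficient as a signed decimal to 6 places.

triangle: 1!·1!·4!/7! = 24/5040
(j±m)!: 2!·0!·3!·2!·4!·1! = 576
prefactor² = (2J+1)·Δ·N² = 576/35
  k=0: +1/(0!·1!·0!·3!·1!·1!) = 1/6
Σ = 1/6  ⇒  CG² = 576/35·1/6² = 16/35
CG = +√(16/35) = +0.676123

+0.676123  (= +√(16/35))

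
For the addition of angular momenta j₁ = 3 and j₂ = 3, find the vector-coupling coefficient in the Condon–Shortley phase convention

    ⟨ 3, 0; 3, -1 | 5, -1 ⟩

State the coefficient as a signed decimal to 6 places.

j₁+j₂−J=1  J+j₁−j₂=5  J−j₁+j₂=5  j₁+j₂+J+1=12
(j₁±m₁, j₂±m₂, J±M) = (3,3,2,4,4,6)
P² = 69120/7
sum k=0..1:
  [0] +1/144 = 1/144
  [1] −1/288 = -1/288
S = 1/288
C² = P²·S² = 5/42 ; C = +0.345033

+0.345033  (= +√(5/42))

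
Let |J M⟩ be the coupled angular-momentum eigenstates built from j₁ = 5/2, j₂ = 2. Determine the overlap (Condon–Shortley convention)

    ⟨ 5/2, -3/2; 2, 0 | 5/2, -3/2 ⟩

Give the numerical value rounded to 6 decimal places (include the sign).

√[6·2!3!2!/8! · 1!4!2!2!1!4!] = √(288/35)
  +(−1)^1/∏(1,1,3,1,0,1)! = -1/6  (running -1/6)
  +(−1)^2/∏(2,0,2,0,1,2)! = 1/8  (running -1/24)
⟨..|..⟩ = √(288/35)·(-1/24) = -0.119523

-0.119523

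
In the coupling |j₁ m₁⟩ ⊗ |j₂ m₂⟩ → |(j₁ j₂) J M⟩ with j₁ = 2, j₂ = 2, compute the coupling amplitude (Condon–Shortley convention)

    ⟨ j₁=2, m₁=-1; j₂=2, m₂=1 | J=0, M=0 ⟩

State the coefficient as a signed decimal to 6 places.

triangle: 4!×0!×0!/5! = 24/120
(j±m)!: 1!×3!×3!×1!×0!×0! = 36
prefactor² = (2J+1)×Δ×N² = 36/5
  k=3: −1/(3!×1!×0!×0!×0!×0!) = -1/6
Σ = -1/6  ⇒  CG² = 36/5×(-1/6)² = 1/5
CG = −√(1/5) = -0.447214

-0.447214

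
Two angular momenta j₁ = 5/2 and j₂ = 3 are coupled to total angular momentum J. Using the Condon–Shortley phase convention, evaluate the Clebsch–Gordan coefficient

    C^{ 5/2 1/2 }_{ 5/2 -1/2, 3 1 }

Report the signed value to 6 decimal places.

+√(8/35) = +0.478091

triangle: 3!·2!·3!/9! = 72/362880
(j±m)!: 2!·3!·4!·2!·3!·2! = 6912
prefactor² = (2J+1)·Δ·N² = 288/35
  k=1: −1/(1!·2!·2!·3!·0!·0!) = -1/24
  k=2: +1/(2!·1!·1!·2!·1!·1!) = 1/4
  k=3: −1/(3!·0!·0!·1!·2!·2!) = -1/24
Σ = 1/6  ⇒  CG² = 288/35·1/6² = 8/35
CG = +√(8/35) = +0.478091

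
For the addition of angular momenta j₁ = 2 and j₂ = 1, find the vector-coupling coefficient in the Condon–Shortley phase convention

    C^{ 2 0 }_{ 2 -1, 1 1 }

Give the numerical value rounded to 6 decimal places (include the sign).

j₁+j₂−J=1  J+j₁−j₂=3  J−j₁+j₂=1  j₁+j₂+J+1=6
(j₁±m₁, j₂±m₂, J±M) = (1,3,2,0,2,2)
P² = 2
sum k=1..1:
  [1] −1/2 = -1/2
S = -1/2
C² = P²·S² = 1/2 ; C = -0.707107

-0.707107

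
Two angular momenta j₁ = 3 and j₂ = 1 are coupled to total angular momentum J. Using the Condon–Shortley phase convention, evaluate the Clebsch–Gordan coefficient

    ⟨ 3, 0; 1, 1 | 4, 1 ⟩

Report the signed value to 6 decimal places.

j₁+j₂−J=0  J+j₁−j₂=6  J−j₁+j₂=2  j₁+j₂+J+1=9
(j₁±m₁, j₂±m₂, J±M) = (3,3,2,0,5,3)
P² = 12960/7
sum k=0..0:
  [0] +1/72 = 1/72
S = 1/72
C² = P²·S² = 5/14 ; C = +0.597614

+0.597614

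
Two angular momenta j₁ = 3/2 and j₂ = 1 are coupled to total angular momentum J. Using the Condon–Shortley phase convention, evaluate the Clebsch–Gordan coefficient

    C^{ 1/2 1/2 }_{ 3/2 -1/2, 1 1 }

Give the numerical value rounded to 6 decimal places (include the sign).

triangle: 2!×1!×0!/4! = 2/24
(j±m)!: 1!×2!×2!×0!×1!×0! = 4
prefactor² = (2J+1)×Δ×N² = 2/3
  k=2: +1/(2!×0!×0!×0!×1!×0!) = 1/2
Σ = 1/2  ⇒  CG² = 2/3×1/2² = 1/6
CG = +√(1/6) = +0.408248

+√(1/6) = +0.408248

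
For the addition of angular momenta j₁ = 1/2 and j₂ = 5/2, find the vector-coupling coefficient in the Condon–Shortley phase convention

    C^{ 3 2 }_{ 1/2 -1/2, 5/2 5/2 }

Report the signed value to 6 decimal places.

+√(1/6) ≈ +0.408248

√[7·0!1!5!/7! · 0!1!5!0!5!1!] = √(2400)
  +(−1)^0/∏(0,0,1,5,0,0)! = 1/120  (running 1/120)
⟨..|..⟩ = √(2400)·(1/120) = +0.408248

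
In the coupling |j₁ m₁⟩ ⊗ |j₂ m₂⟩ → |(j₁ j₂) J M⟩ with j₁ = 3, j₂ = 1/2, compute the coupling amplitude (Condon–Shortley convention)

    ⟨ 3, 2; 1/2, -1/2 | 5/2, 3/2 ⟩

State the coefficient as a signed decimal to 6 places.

√[6·1!5!0!/7! · 5!1!0!1!4!1!] = √(2880/7)
  +(−1)^0/∏(0,1,1,0,4,0)! = 1/24  (running 1/24)
⟨..|..⟩ = √(2880/7)·(1/24) = +0.845154

+√(5/7) = +0.845154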